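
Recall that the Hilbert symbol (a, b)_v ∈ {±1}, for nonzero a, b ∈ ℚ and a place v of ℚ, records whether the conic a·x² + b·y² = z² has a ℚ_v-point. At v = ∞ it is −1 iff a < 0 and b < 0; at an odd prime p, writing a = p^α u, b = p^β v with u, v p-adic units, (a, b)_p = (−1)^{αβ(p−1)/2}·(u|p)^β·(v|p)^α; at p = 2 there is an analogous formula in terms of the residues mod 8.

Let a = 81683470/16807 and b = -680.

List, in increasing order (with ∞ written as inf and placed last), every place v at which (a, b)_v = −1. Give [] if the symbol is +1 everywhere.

Mod squares: a ≡ 13090, b ≡ -170. Check v ∈ {∞, 2, 5, 7, 11, 17, 19}.
v=5: a=5^1·(≡2), b=5^1·(≡4) mod 5; (2|5)=-1, (4|5)=+1; (−1)^{1·1·2}·(-1)^1·(+1)^1 = -1.
v=∞: 13090 > 0 and -170 < 0  ⇒  (a,b)_∞ = +1.
v=2: v_2(a)=1, v_2(b)=3; units ≡ 1, 3 (mod 8); ε·ε+αω+βω = 0·1+1·1+3·0 ≡ 1  ⇒  (a,b)_2 = -1.
v=17: a=17^1·(≡12), b=17^1·(≡11) mod 17; (12|17)=-1, (11|17)=-1; (−1)^{1·1·8}·(-1)^1·(-1)^1 = +1.
v=19: a=19^2·(≡12), b=19^0·(≡4) mod 19; (12|19)=-1, (4|19)=+1; (−1)^{2·0·9}·(-1)^0·(+1)^2 = +1.
v=7: a=7^-5·(≡1), b=7^0·(≡6) mod 7; (1|7)=+1, (6|7)=-1; (−1)^{-5·0·3}·(+1)^0·(-1)^-5 = -1.
v=11: a=11^3·(≡10), b=11^0·(≡2) mod 11; (10|11)=-1, (2|11)=-1; (−1)^{3·0·5}·(-1)^0·(-1)^3 = -1.
Ram(13090, -170) = {2, 5, 7, 11}; no ℚ_2-point on the conic.

[2, 5, 7, 11]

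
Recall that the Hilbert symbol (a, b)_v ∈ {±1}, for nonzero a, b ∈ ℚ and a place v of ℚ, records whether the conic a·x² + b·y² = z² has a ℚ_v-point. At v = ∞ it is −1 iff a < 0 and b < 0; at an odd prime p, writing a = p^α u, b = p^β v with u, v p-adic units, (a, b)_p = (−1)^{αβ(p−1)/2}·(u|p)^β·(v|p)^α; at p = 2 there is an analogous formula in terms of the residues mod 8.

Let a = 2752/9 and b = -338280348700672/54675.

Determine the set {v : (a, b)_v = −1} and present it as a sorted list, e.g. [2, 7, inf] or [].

(a, b) ≡ (43, -1479) mod (ℚ^×)²; places V = {2, 3, 5, 7, 17, 29, 43, ∞}.
(a,b)_∞: sgn(43)=+, sgn(-1479)=−, so +1.
(a,b)_43: α=1, u≡31; β=4, v≡26 (mod 43); (31|43)=+1, (26|43)=-1; sign (−1)^0·+1^4·-1^1 = -1.
(a,b)_5: α=0, u≡3; β=-2, v≡4 (mod 5); (3|5)=-1, (4|5)=+1; sign (−1)^0·-1^-2·+1^0 = +1.
(a,b)_2: α=6, β=12; u≡3, v≡1 (mod 8); ε(u)ε(v)=1·0, αω(v)=6·0, βω(u)=12·1; sum ≡ 0  ⇒  +1.
(a,b)_17: α=0, u≡13; β=1, v≡8 (mod 17); (13|17)=+1, (8|17)=+1; sign (−1)^0·+1^1·+1^0 = +1.
(a,b)_7: α=0, u≡4; β=2, v≡5 (mod 7); (4|7)=+1, (5|7)=-1; sign (−1)^0·+1^2·-1^0 = +1.
(a,b)_3: α=-2, u≡1; β=-7, v≡2 (mod 3); (1|3)=+1, (2|3)=-1; sign (−1)^0·+1^-7·-1^-2 = +1.
(a,b)_29: α=0, u≡19; β=1, v≡25 (mod 29); (19|29)=-1, (25|29)=+1; sign (−1)^0·-1^1·+1^0 = -1.
|Ram(43, -1479)| = 2, even; anisotropic at {29, 43}.

[29, 43]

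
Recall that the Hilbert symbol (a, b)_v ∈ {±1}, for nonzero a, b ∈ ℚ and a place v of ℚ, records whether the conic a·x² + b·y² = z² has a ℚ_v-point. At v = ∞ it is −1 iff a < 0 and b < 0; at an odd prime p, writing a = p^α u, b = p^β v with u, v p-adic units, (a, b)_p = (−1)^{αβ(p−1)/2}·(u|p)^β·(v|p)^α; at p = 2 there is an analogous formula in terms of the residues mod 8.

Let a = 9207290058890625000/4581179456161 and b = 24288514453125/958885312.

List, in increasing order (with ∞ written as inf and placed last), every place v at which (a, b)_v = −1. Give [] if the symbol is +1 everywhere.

(a, b) ≡ (10, 91) mod (ℚ^×)²; places V = {2, 3, 5, 7, 11, 13, 19, ∞}.
(a,b)_7: α=-4, u≡5; β=-3, v≡6 (mod 7); (5|7)=-1, (6|7)=-1; sign (−1)^0·-1^-3·-1^-4 = -1.
(a,b)_19: α=-4, u≡8; β=-2, v≡12 (mod 19); (8|19)=-1, (12|19)=-1; sign (−1)^0·-1^-2·-1^-4 = +1.
(a,b)_5: α=9, u≡2; β=8, v≡1 (mod 5); (2|5)=-1, (1|5)=+1; sign (−1)^0·-1^8·+1^9 = +1.
(a,b)_13: α=2, u≡1; β=1, v≡6 (mod 13); (1|13)=+1, (6|13)=-1; sign (−1)^0·+1^1·-1^2 = +1.
(a,b)_2: α=3, β=-6; u≡5, v≡3 (mod 8); ε(u)ε(v)=0·1, αω(v)=3·1, βω(u)=-6·1; sum ≡ 1  ⇒  -1.
(a,b)_3: α=20, u≡1; β=14, v≡1 (mod 3); (1|3)=+1, (1|3)=+1; sign (−1)^0·+1^14·+1^20 = +1.
(a,b)_∞: sgn(10)=+, sgn(91)=+, so +1.
(a,b)_11: α=-4, u≡2; β=-2, v≡4 (mod 11); (2|11)=-1, (4|11)=+1; sign (−1)^0·-1^-2·+1^-4 = +1.
(10, 91 / ℚ) ramifies at {2, 7}: a division algebra.

[2, 7]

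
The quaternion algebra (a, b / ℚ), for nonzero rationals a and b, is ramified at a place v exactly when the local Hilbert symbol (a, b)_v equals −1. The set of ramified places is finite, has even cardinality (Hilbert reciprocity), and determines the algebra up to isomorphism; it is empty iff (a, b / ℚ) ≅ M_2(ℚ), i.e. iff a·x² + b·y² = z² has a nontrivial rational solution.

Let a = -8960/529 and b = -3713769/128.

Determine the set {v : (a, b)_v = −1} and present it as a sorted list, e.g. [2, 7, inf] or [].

(a, b) ≡ (-35, -91698) mod (ℚ^×)²; places V = {2, 3, 5, 7, 17, 23, 29, 31, ∞}.
(a,b)_31: α=0, u≡15; β=1, v≡4 (mod 31); (15|31)=-1, (4|31)=+1; sign (−1)^0·-1^1·+1^0 = -1.
(a,b)_∞: sgn(-35)=−, sgn(-91698)=−, so -1.
(a,b)_17: α=0, u≡8; β=1, v≡3 (mod 17); (8|17)=+1, (3|17)=-1; sign (−1)^0·+1^1·-1^0 = +1.
(a,b)_23: α=-2, u≡10; β=0, v≡12 (mod 23); (10|23)=-1, (12|23)=+1; sign (−1)^0·-1^0·+1^-2 = +1.
(a,b)_5: α=1, u≡2; β=0, v≡2 (mod 5); (2|5)=-1, (2|5)=-1; sign (−1)^0·-1^0·-1^1 = -1.
(a,b)_29: α=0, u≡25; β=1, v≡22 (mod 29); (25|29)=+1, (22|29)=+1; sign (−1)^0·+1^1·+1^0 = +1.
(a,b)_3: α=0, u≡1; β=5, v≡1 (mod 3); (1|3)=+1, (1|3)=+1; sign (−1)^0·+1^5·+1^0 = +1.
(a,b)_2: α=8, β=-7; u≡5, v≡7 (mod 8); ε(u)ε(v)=0·1, αω(v)=8·0, βω(u)=-7·1; sum ≡ 1  ⇒  -1.
(a,b)_7: α=1, u≡2; β=0, v≡2 (mod 7); (2|7)=+1, (2|7)=+1; sign (−1)^0·+1^0·+1^1 = +1.
(-35, -91698 / ℚ) ramifies at {2, 5, 31, ∞}: a division algebra.

[2, 5, 31, inf]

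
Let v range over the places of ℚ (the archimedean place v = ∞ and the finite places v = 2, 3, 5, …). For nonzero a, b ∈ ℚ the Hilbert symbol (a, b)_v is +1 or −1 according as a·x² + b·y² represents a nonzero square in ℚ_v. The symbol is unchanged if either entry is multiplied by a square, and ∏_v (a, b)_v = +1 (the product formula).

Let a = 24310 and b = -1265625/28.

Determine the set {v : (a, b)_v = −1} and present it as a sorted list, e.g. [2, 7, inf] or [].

[5, 7, 13, 17]

(a, b) ≡ (24310, -7) mod (ℚ^×)²; places V = {2, 3, 5, 7, 11, 13, 17, ∞}.
(a,b)_2: α=1, β=-2; u≡3, v≡1 (mod 8); ε(u)ε(v)=1·0, αω(v)=1·0, βω(u)=-2·1; sum ≡ 0  ⇒  +1.
(a,b)_5: α=1, u≡2; β=6, v≡3 (mod 5); (2|5)=-1, (3|5)=-1; sign (−1)^0·-1^6·-1^1 = -1.
(a,b)_11: α=1, u≡10; β=0, v≡4 (mod 11); (10|11)=-1, (4|11)=+1; sign (−1)^0·-1^0·+1^1 = +1.
(a,b)_∞: sgn(24310)=+, sgn(-7)=−, so +1.
(a,b)_3: α=0, u≡1; β=4, v≡2 (mod 3); (1|3)=+1, (2|3)=-1; sign (−1)^0·+1^4·-1^0 = +1.
(a,b)_7: α=0, u≡6; β=-1, v≡6 (mod 7); (6|7)=-1, (6|7)=-1; sign (−1)^0·-1^-1·-1^0 = -1.
(a,b)_13: α=1, u≡11; β=0, v≡8 (mod 13); (11|13)=-1, (8|13)=-1; sign (−1)^0·-1^0·-1^1 = -1.
(a,b)_17: α=1, u≡2; β=0, v≡10 (mod 17); (2|17)=+1, (10|17)=-1; sign (−1)^0·+1^0·-1^1 = -1.
|Ram(24310, -7)| = 4, even; anisotropic at {5, 7, 13, 17}.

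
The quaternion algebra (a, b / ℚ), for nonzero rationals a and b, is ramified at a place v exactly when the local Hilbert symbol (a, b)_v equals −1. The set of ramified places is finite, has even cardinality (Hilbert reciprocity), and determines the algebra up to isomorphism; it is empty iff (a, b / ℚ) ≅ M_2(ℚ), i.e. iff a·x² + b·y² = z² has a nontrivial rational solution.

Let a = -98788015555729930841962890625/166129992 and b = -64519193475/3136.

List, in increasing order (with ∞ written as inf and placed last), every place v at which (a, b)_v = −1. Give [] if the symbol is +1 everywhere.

[2, 23, 29, inf]

Mod squares: a ≡ -25346, b ≡ -2369851. Check v ∈ {∞, 2, 3, 5, 7, 11, 13, 17, 19, 23, 29, 31}.
v=2: v_2(a)=-3, v_2(b)=-6; units ≡ 7, 5 (mod 8); ε·ε+αω+βω = 1·0+-3·1+-6·0 ≡ 1  ⇒  (a,b)_2 = -1.
v=17: a=17^2·(≡2), b=17^1·(≡14) mod 17; (2|17)=+1, (14|17)=-1; (−1)^{2·1·8}·(+1)^1·(-1)^2 = +1.
v=∞: -25346 < 0 and -2369851 < 0  ⇒  (a,b)_∞ = -1.
v=23: a=23^3·(≡2), b=23^1·(≡6) mod 23; (2|23)=+1, (6|23)=+1; (−1)^{3·1·11}·(+1)^1·(+1)^3 = -1.
v=31: a=31^-2·(≡29), b=31^0·(≡27) mod 31; (29|31)=-1, (27|31)=-1; (−1)^{-2·0·15}·(-1)^0·(-1)^-2 = +1.
v=5: a=5^10·(≡4), b=5^2·(≡1) mod 5; (4|5)=+1, (1|5)=+1; (−1)^{10·2·2}·(+1)^2·(+1)^10 = +1.
v=7: a=7^-4·(≡2), b=7^-2·(≡5) mod 7; (2|7)=+1, (5|7)=-1; (−1)^{-4·-2·3}·(+1)^-2·(-1)^-4 = +1.
v=13: a=13^2·(≡10), b=13^0·(≡10) mod 13; (10|13)=+1, (10|13)=+1; (−1)^{2·0·6}·(+1)^0·(+1)^2 = +1.
v=11: a=11^2·(≡1), b=11^3·(≡3) mod 11; (1|11)=+1, (3|11)=+1; (−1)^{2·3·5}·(+1)^3·(+1)^2 = +1.
v=3: a=3^-2·(≡1), b=3^2·(≡2) mod 3; (1|3)=+1, (2|3)=-1; (−1)^{-2·2·1}·(+1)^2·(-1)^-2 = +1.
v=29: a=29^5·(≡5), b=29^1·(≡10) mod 29; (5|29)=+1, (10|29)=-1; (−1)^{5·1·14}·(+1)^1·(-1)^5 = -1.
v=19: a=19^3·(≡12), b=19^1·(≡7) mod 19; (12|19)=-1, (7|19)=+1; (−1)^{3·1·9}·(-1)^1·(+1)^3 = +1.
Ram(-25346, -2369851) = {2, 23, 29, ∞}; no ℚ_2-point on the conic.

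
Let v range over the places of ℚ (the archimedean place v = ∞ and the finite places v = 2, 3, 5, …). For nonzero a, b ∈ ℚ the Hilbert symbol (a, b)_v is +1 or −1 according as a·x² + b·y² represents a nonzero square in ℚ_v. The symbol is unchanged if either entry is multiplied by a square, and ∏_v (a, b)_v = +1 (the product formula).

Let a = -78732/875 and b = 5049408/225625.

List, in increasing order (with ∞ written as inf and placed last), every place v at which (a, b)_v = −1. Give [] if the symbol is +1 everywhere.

[3, 5]

Mod squares: a ≡ -105, b ≡ 273. Check v ∈ {∞, 2, 3, 5, 7, 13, 17, 19}.
v=2: v_2(a)=2, v_2(b)=6; units ≡ 7, 1 (mod 8); ε·ε+αω+βω = 1·0+2·0+6·0 ≡ 0  ⇒  (a,b)_2 = +1.
v=3: a=3^9·(≡1), b=3^1·(≡1) mod 3; (1|3)=+1, (1|3)=+1; (−1)^{9·1·1}·(+1)^1·(+1)^9 = -1.
v=17: a=17^0·(≡10), b=17^2·(≡13) mod 17; (10|17)=-1, (13|17)=+1; (−1)^{0·2·8}·(-1)^2·(+1)^0 = +1.
v=5: a=5^-3·(≡4), b=5^-4·(≡3) mod 5; (4|5)=+1, (3|5)=-1; (−1)^{-3·-4·2}·(+1)^-4·(-1)^-3 = -1.
v=19: a=19^0·(≡4), b=19^-2·(≡16) mod 19; (4|19)=+1, (16|19)=+1; (−1)^{0·-2·9}·(+1)^-2·(+1)^0 = +1.
v=7: a=7^-1·(≡3), b=7^1·(≡1) mod 7; (3|7)=-1, (1|7)=+1; (−1)^{-1·1·3}·(-1)^1·(+1)^-1 = +1.
v=13: a=13^0·(≡12), b=13^1·(≡8) mod 13; (12|13)=+1, (8|13)=-1; (−1)^{0·1·6}·(+1)^1·(-1)^0 = +1.
v=∞: -105 < 0 and 273 > 0  ⇒  (a,b)_∞ = +1.
(-105, 273 / ℚ) ramifies at {3, 5}: a division algebra.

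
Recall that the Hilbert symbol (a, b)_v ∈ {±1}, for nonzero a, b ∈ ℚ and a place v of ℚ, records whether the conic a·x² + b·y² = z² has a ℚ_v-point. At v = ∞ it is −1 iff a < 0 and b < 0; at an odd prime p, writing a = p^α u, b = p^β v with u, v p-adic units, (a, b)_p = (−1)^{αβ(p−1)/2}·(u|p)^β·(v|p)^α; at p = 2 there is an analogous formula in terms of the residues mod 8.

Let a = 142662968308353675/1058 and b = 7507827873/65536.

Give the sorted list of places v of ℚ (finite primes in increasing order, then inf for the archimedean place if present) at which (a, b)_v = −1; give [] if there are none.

Mod squares: a ≡ 2886, b ≡ 11193. Check v ∈ {∞, 2, 3, 5, 7, 13, 23, 37, 41}.
v=7: a=7^2·(≡4), b=7^3·(≡6) mod 7; (4|7)=+1, (6|7)=-1; (−1)^{2·3·3}·(+1)^3·(-1)^2 = +1.
v=23: a=23^-2·(≡15), b=23^0·(≡20) mod 23; (15|23)=-1, (20|23)=-1; (−1)^{-2·0·11}·(-1)^0·(-1)^-2 = +1.
v=13: a=13^5·(≡10), b=13^3·(≡4) mod 13; (10|13)=+1, (4|13)=+1; (−1)^{5·3·6}·(+1)^3·(+1)^5 = +1.
v=37: a=37^1·(≡10), b=37^0·(≡24) mod 37; (10|37)=+1, (24|37)=-1; (−1)^{1·0·18}·(+1)^0·(-1)^1 = -1.
v=41: a=41^4·(≡2), b=41^1·(≡22) mod 41; (2|41)=+1, (22|41)=-1; (−1)^{4·1·20}·(+1)^1·(-1)^4 = +1.
v=2: v_2(a)=-1, v_2(b)=-16; units ≡ 3, 1 (mod 8); ε·ε+αω+βω = 1·0+-1·0+-16·1 ≡ 0  ⇒  (a,b)_2 = +1.
v=3: a=3^1·(≡2), b=3^5·(≡2) mod 3; (2|3)=-1, (2|3)=-1; (−1)^{1·5·1}·(-1)^5·(-1)^1 = -1.
v=∞: 2886 > 0 and 11193 > 0  ⇒  (a,b)_∞ = +1.
v=5: a=5^2·(≡4), b=5^0·(≡3) mod 5; (4|5)=+1, (3|5)=-1; (−1)^{2·0·2}·(+1)^0·(-1)^2 = +1.
Ram(2886, 11193) = {3, 37}; no ℚ_3-point on the conic.

[3, 37]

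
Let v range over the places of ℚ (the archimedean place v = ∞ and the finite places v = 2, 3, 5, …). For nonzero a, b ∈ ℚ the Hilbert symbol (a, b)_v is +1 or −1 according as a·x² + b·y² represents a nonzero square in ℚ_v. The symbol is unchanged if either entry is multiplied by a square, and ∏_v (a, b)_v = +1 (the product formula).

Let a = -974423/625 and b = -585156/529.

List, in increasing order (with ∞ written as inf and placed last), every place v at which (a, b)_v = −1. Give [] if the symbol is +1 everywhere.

Mod squares: a ≡ -527, b ≡ -1209. Check v ∈ {∞, 2, 3, 5, 11, 13, 17, 23, 31, 43}.
v=17: a=17^1·(≡3), b=17^0·(≡9) mod 17; (3|17)=-1, (9|17)=+1; (−1)^{1·0·8}·(-1)^0·(+1)^1 = +1.
v=2: v_2(a)=0, v_2(b)=2; units ≡ 1, 7 (mod 8); ε·ε+αω+βω = 0·1+0·0+2·0 ≡ 0  ⇒  (a,b)_2 = +1.
v=3: a=3^0·(≡1), b=3^1·(≡2) mod 3; (1|3)=+1, (2|3)=-1; (−1)^{0·1·1}·(+1)^1·(-1)^0 = +1.
v=43: a=43^2·(≡7), b=43^0·(≡9) mod 43; (7|43)=-1, (9|43)=+1; (−1)^{2·0·21}·(-1)^0·(+1)^2 = +1.
v=11: a=11^0·(≡5), b=11^2·(≡4) mod 11; (5|11)=+1, (4|11)=+1; (−1)^{0·2·5}·(+1)^2·(+1)^0 = +1.
v=13: a=13^0·(≡5), b=13^1·(≡8) mod 13; (5|13)=-1, (8|13)=-1; (−1)^{0·1·6}·(-1)^1·(-1)^0 = -1.
v=31: a=31^1·(≡25), b=31^1·(≡17) mod 31; (25|31)=+1, (17|31)=-1; (−1)^{1·1·15}·(+1)^1·(-1)^1 = +1.
v=5: a=5^-4·(≡2), b=5^0·(≡1) mod 5; (2|5)=-1, (1|5)=+1; (−1)^{-4·0·2}·(-1)^0·(+1)^-4 = +1.
v=∞: -527 < 0 and -1209 < 0  ⇒  (a,b)_∞ = -1.
v=23: a=23^0·(≡16), b=23^-2·(≡10) mod 23; (16|23)=+1, (10|23)=-1; (−1)^{0·-2·11}·(+1)^-2·(-1)^0 = +1.
|Ram(-527, -1209)| = 2, even; anisotropic at {13, ∞}.

[13, inf]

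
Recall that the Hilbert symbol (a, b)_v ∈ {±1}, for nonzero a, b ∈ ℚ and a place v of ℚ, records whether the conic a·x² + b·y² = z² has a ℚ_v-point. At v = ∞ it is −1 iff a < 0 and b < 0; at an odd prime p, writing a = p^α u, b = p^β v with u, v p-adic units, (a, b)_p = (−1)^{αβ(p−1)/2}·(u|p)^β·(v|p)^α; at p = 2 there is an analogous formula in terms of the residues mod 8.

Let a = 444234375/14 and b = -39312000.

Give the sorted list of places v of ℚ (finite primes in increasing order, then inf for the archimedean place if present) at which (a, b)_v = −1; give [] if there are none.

Mod squares: a ≡ 546, b ≡ -2730. Check v ∈ {∞, 2, 3, 5, 7, 13}.
v=7: a=7^-1·(≡2), b=7^1·(≡2) mod 7; (2|7)=+1, (2|7)=+1; (−1)^{-1·1·3}·(+1)^1·(+1)^-1 = -1.
v=13: a=13^1·(≡10), b=13^1·(≡8) mod 13; (10|13)=+1, (8|13)=-1; (−1)^{1·1·6}·(+1)^1·(-1)^1 = -1.
v=5: a=5^6·(≡4), b=5^3·(≡4) mod 5; (4|5)=+1, (4|5)=+1; (−1)^{6·3·2}·(+1)^3·(+1)^6 = +1.
v=3: a=3^7·(≡2), b=3^3·(≡2) mod 3; (2|3)=-1, (2|3)=-1; (−1)^{7·3·1}·(-1)^3·(-1)^7 = -1.
v=∞: 546 > 0 and -2730 < 0  ⇒  (a,b)_∞ = +1.
v=2: v_2(a)=-1, v_2(b)=7; units ≡ 1, 3 (mod 8); ε·ε+αω+βω = 0·1+-1·1+7·0 ≡ 1  ⇒  (a,b)_2 = -1.
Ram(546, -2730) = {2, 3, 7, 13}; no ℚ_2-point on the conic.

[2, 3, 7, 13]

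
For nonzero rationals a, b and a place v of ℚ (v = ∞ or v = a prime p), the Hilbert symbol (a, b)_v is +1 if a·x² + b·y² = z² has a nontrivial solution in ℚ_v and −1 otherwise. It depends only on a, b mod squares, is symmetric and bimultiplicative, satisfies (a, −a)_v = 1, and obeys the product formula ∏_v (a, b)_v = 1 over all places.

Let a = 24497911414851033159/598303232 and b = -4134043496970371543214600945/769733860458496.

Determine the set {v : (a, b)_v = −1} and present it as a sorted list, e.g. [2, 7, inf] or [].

Mod squares: a ≡ 62062, b ≡ -32395. Check v ∈ {∞, 2, 3, 5, 7, 11, 13, 19, 23, 29, 31, 47}.
v=31: a=31^1·(≡25), b=31^1·(≡2) mod 31; (25|31)=+1, (2|31)=+1; (−1)^{1·1·15}·(+1)^1·(+1)^1 = -1.
v=11: a=11^1·(≡6), b=11^1·(≡1) mod 11; (6|11)=-1, (1|11)=+1; (−1)^{1·1·5}·(-1)^1·(+1)^1 = +1.
v=5: a=5^0·(≡2), b=5^1·(≡1) mod 5; (2|5)=-1, (1|5)=+1; (−1)^{0·1·2}·(-1)^1·(+1)^0 = -1.
v=23: a=23^-2·(≡4), b=23^-4·(≡3) mod 23; (4|23)=+1, (3|23)=+1; (−1)^{-2·-4·11}·(+1)^-4·(+1)^-2 = +1.
v=47: a=47^-2·(≡45), b=47^-2·(≡40) mod 47; (45|47)=-1, (40|47)=-1; (−1)^{-2·-2·23}·(-1)^-2·(-1)^-2 = +1.
v=7: a=7^5·(≡4), b=7^8·(≡1) mod 7; (4|7)=+1, (1|7)=+1; (−1)^{5·8·3}·(+1)^8·(+1)^5 = +1.
v=3: a=3^4·(≡1), b=3^6·(≡2) mod 3; (1|3)=+1, (2|3)=-1; (−1)^{4·6·1}·(+1)^6·(-1)^4 = +1.
v=19: a=19^0·(≡13), b=19^-1·(≡11) mod 19; (13|19)=-1, (11|19)=+1; (−1)^{0·-1·9}·(-1)^-1·(+1)^0 = -1.
v=∞: 62062 > 0 and -32395 < 0  ⇒  (a,b)_∞ = +1.
v=2: v_2(a)=-9, v_2(b)=-16; units ≡ 7, 5 (mod 8); ε·ε+αω+βω = 1·0+-9·1+-16·0 ≡ 1  ⇒  (a,b)_2 = -1.
v=13: a=13^7·(≡1), b=13^8·(≡9) mod 13; (1|13)=+1, (9|13)=+1; (−1)^{7·8·6}·(+1)^8·(+1)^7 = +1.
v=29: a=29^2·(≡17), b=29^4·(≡19) mod 29; (17|29)=-1, (19|29)=-1; (−1)^{2·4·14}·(-1)^4·(-1)^2 = +1.
Ram(62062, -32395) = {2, 5, 19, 31}; no ℚ_2-point on the conic.

[2, 5, 19, 31]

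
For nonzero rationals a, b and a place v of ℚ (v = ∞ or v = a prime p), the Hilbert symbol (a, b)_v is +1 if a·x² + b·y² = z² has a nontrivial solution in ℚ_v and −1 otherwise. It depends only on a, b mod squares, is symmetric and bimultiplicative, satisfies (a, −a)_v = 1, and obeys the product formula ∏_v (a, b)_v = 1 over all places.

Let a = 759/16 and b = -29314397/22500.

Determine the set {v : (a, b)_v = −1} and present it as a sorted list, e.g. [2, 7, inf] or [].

[2, 19]

(a, b) ≡ (759, -437) mod (ℚ^×)²; places V = {2, 3, 5, 7, 11, 19, 23, 37, ∞}.
(a,b)_37: α=0, u≡22; β=2, v≡21 (mod 37); (22|37)=-1, (21|37)=+1; sign (−1)^0·-1^2·+1^0 = +1.
(a,b)_3: α=1, u≡1; β=-2, v≡1 (mod 3); (1|3)=+1, (1|3)=+1; sign (−1)^0·+1^-2·+1^1 = +1.
(a,b)_2: α=-4, β=-2; u≡7, v≡3 (mod 8); ε(u)ε(v)=1·1, αω(v)=-4·1, βω(u)=-2·0; sum ≡ 1  ⇒  -1.
(a,b)_∞: sgn(759)=+, sgn(-437)=−, so +1.
(a,b)_7: α=0, u≡5; β=2, v≡1 (mod 7); (5|7)=-1, (1|7)=+1; sign (−1)^0·-1^2·+1^0 = +1.
(a,b)_19: α=0, u≡13; β=1, v≡8 (mod 19); (13|19)=-1, (8|19)=-1; sign (−1)^0·-1^1·-1^0 = -1.
(a,b)_23: α=1, u≡15; β=1, v≡1 (mod 23); (15|23)=-1, (1|23)=+1; sign (−1)^1·-1^1·+1^1 = +1.
(a,b)_5: α=0, u≡4; β=-4, v≡3 (mod 5); (4|5)=+1, (3|5)=-1; sign (−1)^0·+1^-4·-1^0 = +1.
(a,b)_11: α=1, u≡5; β=0, v≡4 (mod 11); (5|11)=+1, (4|11)=+1; sign (−1)^0·+1^0·+1^1 = +1.
(759, -437 / ℚ) ramifies at {2, 19}: a division algebra.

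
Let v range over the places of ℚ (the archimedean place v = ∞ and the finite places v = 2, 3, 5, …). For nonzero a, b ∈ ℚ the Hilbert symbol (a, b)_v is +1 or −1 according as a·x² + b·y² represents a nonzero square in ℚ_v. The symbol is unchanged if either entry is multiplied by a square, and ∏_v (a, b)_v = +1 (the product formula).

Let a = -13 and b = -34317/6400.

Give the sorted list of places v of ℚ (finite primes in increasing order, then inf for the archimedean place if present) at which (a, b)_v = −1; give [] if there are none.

[2, 3, 41, inf]

Mod squares: a ≡ -13, b ≡ -3813. Check v ∈ {∞, 2, 3, 5, 13, 31, 41}.
v=3: a=3^0·(≡2), b=3^3·(≡1) mod 3; (2|3)=-1, (1|3)=+1; (−1)^{0·3·1}·(-1)^3·(+1)^0 = -1.
v=41: a=41^0·(≡28), b=41^1·(≡6) mod 41; (28|41)=-1, (6|41)=-1; (−1)^{0·1·20}·(-1)^1·(-1)^0 = -1.
v=2: v_2(a)=0, v_2(b)=-8; units ≡ 3, 3 (mod 8); ε·ε+αω+βω = 1·1+0·1+-8·1 ≡ 1  ⇒  (a,b)_2 = -1.
v=31: a=31^0·(≡18), b=31^1·(≡25) mod 31; (18|31)=+1, (25|31)=+1; (−1)^{0·1·15}·(+1)^1·(+1)^0 = +1.
v=13: a=13^1·(≡12), b=13^0·(≡4) mod 13; (12|13)=+1, (4|13)=+1; (−1)^{1·0·6}·(+1)^0·(+1)^1 = +1.
v=5: a=5^0·(≡2), b=5^-2·(≡3) mod 5; (2|5)=-1, (3|5)=-1; (−1)^{0·-2·2}·(-1)^-2·(-1)^0 = +1.
v=∞: -13 < 0 and -3813 < 0  ⇒  (a,b)_∞ = -1.
|Ram(-13, -3813)| = 4, even; anisotropic at {2, 3, 41, ∞}.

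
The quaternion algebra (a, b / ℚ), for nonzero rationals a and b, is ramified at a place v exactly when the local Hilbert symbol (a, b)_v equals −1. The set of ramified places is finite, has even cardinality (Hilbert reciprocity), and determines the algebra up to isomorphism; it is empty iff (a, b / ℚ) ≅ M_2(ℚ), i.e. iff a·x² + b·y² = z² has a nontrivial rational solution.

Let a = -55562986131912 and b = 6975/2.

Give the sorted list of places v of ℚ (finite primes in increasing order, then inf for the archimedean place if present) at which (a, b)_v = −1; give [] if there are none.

[2, 17, 43, 47]

Mod squares: a ≡ -3641842, b ≡ 62. Check v ∈ {∞, 2, 3, 5, 7, 17, 31, 43, 47, 53}.
v=17: a=17^1·(≡9), b=17^0·(≡11) mod 17; (9|17)=+1, (11|17)=-1; (−1)^{1·0·8}·(+1)^0·(-1)^1 = -1.
v=2: v_2(a)=3, v_2(b)=-1; units ≡ 7, 7 (mod 8); ε·ε+αω+βω = 1·1+3·0+-1·0 ≡ 1  ⇒  (a,b)_2 = -1.
v=31: a=31^2·(≡28), b=31^1·(≡4) mod 31; (28|31)=+1, (4|31)=+1; (−1)^{2·1·15}·(+1)^1·(+1)^2 = +1.
v=47: a=47^1·(≡2), b=47^0·(≡33) mod 47; (2|47)=+1, (33|47)=-1; (−1)^{1·0·23}·(+1)^0·(-1)^1 = -1.
v=5: a=5^0·(≡3), b=5^2·(≡2) mod 5; (3|5)=-1, (2|5)=-1; (−1)^{0·2·2}·(-1)^2·(-1)^0 = +1.
v=43: a=43^1·(≡10), b=43^0·(≡26) mod 43; (10|43)=+1, (26|43)=-1; (−1)^{1·0·21}·(+1)^0·(-1)^1 = -1.
v=∞: -3641842 < 0 and 62 > 0  ⇒  (a,b)_∞ = +1.
v=7: a=7^2·(≡3), b=7^0·(≡5) mod 7; (3|7)=-1, (5|7)=-1; (−1)^{2·0·3}·(-1)^0·(-1)^2 = +1.
v=3: a=3^4·(≡2), b=3^2·(≡2) mod 3; (2|3)=-1, (2|3)=-1; (−1)^{4·2·1}·(-1)^2·(-1)^4 = +1.
v=53: a=53^1·(≡22), b=53^0·(≡16) mod 53; (22|53)=-1, (16|53)=+1; (−1)^{1·0·26}·(-1)^0·(+1)^1 = +1.
(-3641842, 62 / ℚ) ramifies at {2, 17, 43, 47}: a division algebra.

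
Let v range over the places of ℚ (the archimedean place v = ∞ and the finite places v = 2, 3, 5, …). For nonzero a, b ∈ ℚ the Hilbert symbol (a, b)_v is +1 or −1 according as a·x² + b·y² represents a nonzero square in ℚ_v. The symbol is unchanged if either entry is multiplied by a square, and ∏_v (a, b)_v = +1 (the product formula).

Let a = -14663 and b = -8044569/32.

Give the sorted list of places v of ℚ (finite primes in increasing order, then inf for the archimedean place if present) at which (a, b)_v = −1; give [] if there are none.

(a, b) ≡ (-14663, -10578) mod (ℚ^×)²; places V = {2, 3, 11, 13, 31, 41, 43, ∞}.
(a,b)_∞: sgn(-14663)=−, sgn(-10578)=−, so -1.
(a,b)_2: α=0, β=-5; u≡1, v≡7 (mod 8); ε(u)ε(v)=0·1, αω(v)=0·0, βω(u)=-5·0; sum ≡ 0  ⇒  +1.
(a,b)_13: α=0, u≡1; β=2, v≡3 (mod 13); (1|13)=+1, (3|13)=+1; sign (−1)^0·+1^2·+1^0 = +1.
(a,b)_3: α=0, u≡1; β=3, v≡2 (mod 3); (1|3)=+1, (2|3)=-1; sign (−1)^0·+1^3·-1^0 = +1.
(a,b)_41: α=0, u≡15; β=1, v≡30 (mod 41); (15|41)=-1, (30|41)=-1; sign (−1)^0·-1^1·-1^0 = -1.
(a,b)_11: α=1, u≡9; β=0, v≡5 (mod 11); (9|11)=+1, (5|11)=+1; sign (−1)^0·+1^0·+1^1 = +1.
(a,b)_43: α=1, u≡3; β=1, v≡3 (mod 43); (3|43)=-1, (3|43)=-1; sign (−1)^1·-1^1·-1^1 = -1.
(a,b)_31: α=1, u≡23; β=0, v≡24 (mod 31); (23|31)=-1, (24|31)=-1; sign (−1)^0·-1^0·-1^1 = -1.
|Ram(-14663, -10578)| = 4, even; anisotropic at {31, 41, 43, ∞}.

[31, 41, 43, inf]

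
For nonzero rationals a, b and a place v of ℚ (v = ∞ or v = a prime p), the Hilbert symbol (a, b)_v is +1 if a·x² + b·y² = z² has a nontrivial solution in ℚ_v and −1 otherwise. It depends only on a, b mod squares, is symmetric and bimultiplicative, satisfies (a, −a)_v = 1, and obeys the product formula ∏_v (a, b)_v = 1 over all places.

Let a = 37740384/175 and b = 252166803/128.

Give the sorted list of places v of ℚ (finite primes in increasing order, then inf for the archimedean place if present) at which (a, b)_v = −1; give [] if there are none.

Mod squares: a ≡ 42, b ≡ 1397046. Check v ∈ {∞, 2, 3, 5, 7, 11, 19, 29, 31, 37}.
v=19: a=19^2·(≡11), b=19^2·(≡10) mod 19; (11|19)=+1, (10|19)=-1; (−1)^{2·2·9}·(+1)^2·(-1)^2 = +1.
v=∞: 42 > 0 and 1397046 > 0  ⇒  (a,b)_∞ = +1.
v=29: a=29^0·(≡16), b=29^1·(≡16) mod 29; (16|29)=+1, (16|29)=+1; (−1)^{0·1·14}·(+1)^1·(+1)^0 = +1.
v=3: a=3^3·(≡2), b=3^1·(≡1) mod 3; (2|3)=-1, (1|3)=+1; (−1)^{3·1·1}·(-1)^1·(+1)^3 = +1.
v=5: a=5^-2·(≡2), b=5^0·(≡1) mod 5; (2|5)=-1, (1|5)=+1; (−1)^{-2·0·2}·(-1)^0·(+1)^-2 = +1.
v=11: a=11^2·(≡1), b=11^0·(≡6) mod 11; (1|11)=+1, (6|11)=-1; (−1)^{2·0·5}·(+1)^0·(-1)^2 = +1.
v=31: a=31^0·(≡12), b=31^1·(≡11) mod 31; (12|31)=-1, (11|31)=-1; (−1)^{0·1·15}·(-1)^1·(-1)^0 = -1.
v=2: v_2(a)=5, v_2(b)=-7; units ≡ 5, 3 (mod 8); ε·ε+αω+βω = 0·1+5·1+-7·1 ≡ 0  ⇒  (a,b)_2 = +1.
v=7: a=7^-1·(≡6), b=7^1·(≡1) mod 7; (6|7)=-1, (1|7)=+1; (−1)^{-1·1·3}·(-1)^1·(+1)^-1 = +1.
v=37: a=37^0·(≡6), b=37^1·(≡17) mod 37; (6|37)=-1, (17|37)=-1; (−1)^{0·1·18}·(-1)^1·(-1)^0 = -1.
|Ram(42, 1397046)| = 2, even; anisotropic at {31, 37}.

[31, 37]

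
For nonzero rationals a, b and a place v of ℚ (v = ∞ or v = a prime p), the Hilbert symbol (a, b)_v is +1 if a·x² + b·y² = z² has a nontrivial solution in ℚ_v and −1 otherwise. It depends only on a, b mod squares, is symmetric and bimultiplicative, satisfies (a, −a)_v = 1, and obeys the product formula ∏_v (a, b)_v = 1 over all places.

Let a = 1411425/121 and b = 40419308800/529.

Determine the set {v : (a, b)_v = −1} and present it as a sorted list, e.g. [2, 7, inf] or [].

Mod squares: a ≡ 697, b ≡ 13. Check v ∈ {∞, 2, 3, 5, 11, 13, 17, 23, 41}.
v=2: v_2(a)=0, v_2(b)=8; units ≡ 1, 5 (mod 8); ε·ε+αω+βω = 0·0+0·1+8·0 ≡ 0  ⇒  (a,b)_2 = +1.
v=3: a=3^4·(≡1), b=3^0·(≡1) mod 3; (1|3)=+1, (1|3)=+1; (−1)^{4·0·1}·(+1)^0·(+1)^4 = +1.
v=17: a=17^1·(≡7), b=17^2·(≡15) mod 17; (7|17)=-1, (15|17)=+1; (−1)^{1·2·8}·(-1)^2·(+1)^1 = +1.
v=13: a=13^0·(≡7), b=13^1·(≡1) mod 13; (7|13)=-1, (1|13)=+1; (−1)^{0·1·6}·(-1)^1·(+1)^0 = -1.
v=41: a=41^1·(≡28), b=41^2·(≡15) mod 41; (28|41)=-1, (15|41)=-1; (−1)^{1·2·20}·(-1)^2·(-1)^1 = -1.
v=∞: 697 > 0 and 13 > 0  ⇒  (a,b)_∞ = +1.
v=5: a=5^2·(≡2), b=5^2·(≡3) mod 5; (2|5)=-1, (3|5)=-1; (−1)^{2·2·2}·(-1)^2·(-1)^2 = +1.
v=23: a=23^0·(≡5), b=23^-2·(≡4) mod 23; (5|23)=-1, (4|23)=+1; (−1)^{0·-2·11}·(-1)^-2·(+1)^0 = +1.
v=11: a=11^-2·(≡4), b=11^0·(≡2) mod 11; (4|11)=+1, (2|11)=-1; (−1)^{-2·0·5}·(+1)^0·(-1)^-2 = +1.
Ram(697, 13) = {13, 41}; no ℚ_13-point on the conic.

[13, 41]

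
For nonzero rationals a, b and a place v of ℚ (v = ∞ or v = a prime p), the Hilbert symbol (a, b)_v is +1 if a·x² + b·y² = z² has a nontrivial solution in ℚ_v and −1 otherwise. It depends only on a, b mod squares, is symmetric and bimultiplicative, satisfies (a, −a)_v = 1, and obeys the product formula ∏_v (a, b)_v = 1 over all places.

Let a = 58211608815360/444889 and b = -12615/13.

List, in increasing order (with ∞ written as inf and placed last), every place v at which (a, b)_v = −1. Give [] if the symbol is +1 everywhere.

(a, b) ≡ (15, -195) mod (ℚ^×)²; places V = {2, 3, 5, 7, 11, 13, 23, 29, 41, ∞}.
(a,b)_23: α=-2, u≡20; β=0, v≡8 (mod 23); (20|23)=-1, (8|23)=+1; sign (−1)^0·-1^0·+1^-2 = +1.
(a,b)_2: α=8, β=0; u≡7, v≡5 (mod 8); ε(u)ε(v)=1·0, αω(v)=8·1, βω(u)=0·0; sum ≡ 0  ⇒  +1.
(a,b)_13: α=2, u≡8; β=-1, v≡8 (mod 13); (8|13)=-1, (8|13)=-1; sign (−1)^0·-1^-1·-1^2 = -1.
(a,b)_∞: sgn(15)=+, sgn(-195)=−, so +1.
(a,b)_5: α=1, u≡3; β=1, v≡4 (mod 5); (3|5)=-1, (4|5)=+1; sign (−1)^0·-1^1·+1^1 = -1.
(a,b)_41: α=2, u≡3; β=0, v≡1 (mod 41); (3|41)=-1, (1|41)=+1; sign (−1)^0·-1^0·+1^2 = +1.
(a,b)_3: α=3, u≡2; β=1, v≡1 (mod 3); (2|3)=-1, (1|3)=+1; sign (−1)^1·-1^1·+1^3 = +1.
(a,b)_11: α=2, u≡5; β=0, v≡1 (mod 11); (5|11)=+1, (1|11)=+1; sign (−1)^0·+1^0·+1^2 = +1.
(a,b)_29: α=-2, u≡21; β=2, v≡10 (mod 29); (21|29)=-1, (10|29)=-1; sign (−1)^0·-1^2·-1^-2 = +1.
(a,b)_7: α=2, u≡4; β=0, v≡1 (mod 7); (4|7)=+1, (1|7)=+1; sign (−1)^0·+1^0·+1^2 = +1.
Ram(15, -195) = {5, 13}; no ℚ_5-point on the conic.

[5, 13]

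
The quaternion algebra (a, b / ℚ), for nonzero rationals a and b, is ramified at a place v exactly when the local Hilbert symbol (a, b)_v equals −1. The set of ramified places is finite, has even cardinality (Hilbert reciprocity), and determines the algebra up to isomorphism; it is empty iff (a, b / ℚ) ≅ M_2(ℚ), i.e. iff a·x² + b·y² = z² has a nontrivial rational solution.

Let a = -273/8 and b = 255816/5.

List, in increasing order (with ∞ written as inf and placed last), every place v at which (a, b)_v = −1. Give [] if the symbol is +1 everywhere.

[2, 7]

Mod squares: a ≡ -546, b ≡ 35530. Check v ∈ {∞, 2, 3, 5, 7, 11, 13, 17, 19}.
v=17: a=17^0·(≡2), b=17^1·(≡4) mod 17; (2|17)=+1, (4|17)=+1; (−1)^{0·1·8}·(+1)^1·(+1)^0 = +1.
v=2: v_2(a)=-3, v_2(b)=3; units ≡ 7, 5 (mod 8); ε·ε+αω+βω = 1·0+-3·1+3·0 ≡ 1  ⇒  (a,b)_2 = -1.
v=5: a=5^0·(≡4), b=5^-1·(≡1) mod 5; (4|5)=+1, (1|5)=+1; (−1)^{0·-1·2}·(+1)^-1·(+1)^0 = +1.
v=∞: -546 < 0 and 35530 > 0  ⇒  (a,b)_∞ = +1.
v=3: a=3^1·(≡1), b=3^2·(≡1) mod 3; (1|3)=+1, (1|3)=+1; (−1)^{1·2·1}·(+1)^2·(+1)^1 = +1.
v=19: a=19^0·(≡11), b=19^1·(≡10) mod 19; (11|19)=+1, (10|19)=-1; (−1)^{0·1·9}·(+1)^1·(-1)^0 = +1.
v=7: a=7^1·(≡3), b=7^0·(≡3) mod 7; (3|7)=-1, (3|7)=-1; (−1)^{1·0·3}·(-1)^0·(-1)^1 = -1.
v=11: a=11^0·(≡3), b=11^1·(≡7) mod 11; (3|11)=+1, (7|11)=-1; (−1)^{0·1·5}·(+1)^1·(-1)^0 = +1.
v=13: a=13^1·(≡12), b=13^0·(≡3) mod 13; (12|13)=+1, (3|13)=+1; (−1)^{1·0·6}·(+1)^0·(+1)^1 = +1.
(-546, 35530 / ℚ) ramifies at {2, 7}: a division algebra.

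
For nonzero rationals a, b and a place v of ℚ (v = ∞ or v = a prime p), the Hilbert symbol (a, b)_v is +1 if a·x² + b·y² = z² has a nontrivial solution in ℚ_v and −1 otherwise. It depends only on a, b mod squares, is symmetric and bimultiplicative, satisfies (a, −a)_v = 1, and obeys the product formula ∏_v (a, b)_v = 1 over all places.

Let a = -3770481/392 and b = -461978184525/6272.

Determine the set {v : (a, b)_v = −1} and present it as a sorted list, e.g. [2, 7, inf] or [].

(a, b) ≡ (-62322, -1807338) mod (ℚ^×)²; places V = {2, 3, 5, 7, 11, 13, 17, 29, 47, ∞}.
(a,b)_13: α=1, u≡3; β=3, v≡10 (mod 13); (3|13)=+1, (10|13)=+1; sign (−1)^0·+1^3·+1^1 = +1.
(a,b)_29: α=0, u≡24; β=1, v≡1 (mod 29); (24|29)=+1, (1|29)=+1; sign (−1)^0·+1^1·+1^0 = +1.
(a,b)_∞: sgn(-62322)=−, sgn(-1807338)=−, so -1.
(a,b)_47: α=1, u≡18; β=1, v≡19 (mod 47); (18|47)=+1, (19|47)=-1; sign (−1)^1·+1^1·-1^1 = +1.
(a,b)_5: α=0, u≡2; β=2, v≡2 (mod 5); (2|5)=-1, (2|5)=-1; sign (−1)^0·-1^2·-1^0 = +1.
(a,b)_11: α=2, u≡5; β=2, v≡7 (mod 11); (5|11)=+1, (7|11)=-1; sign (−1)^0·+1^2·-1^2 = +1.
(a,b)_3: α=1, u≡1; β=1, v≡2 (mod 3); (1|3)=+1, (2|3)=-1; sign (−1)^1·+1^1·-1^1 = +1.
(a,b)_2: α=-3, β=-7; u≡7, v≡3 (mod 8); ε(u)ε(v)=1·1, αω(v)=-3·1, βω(u)=-7·0; sum ≡ 0  ⇒  +1.
(a,b)_7: α=-2, u≡6; β=-2, v≡5 (mod 7); (6|7)=-1, (5|7)=-1; sign (−1)^0·-1^-2·-1^-2 = +1.
(a,b)_17: α=1, u≡6; β=1, v≡15 (mod 17); (6|17)=-1, (15|17)=+1; sign (−1)^0·-1^1·+1^1 = -1.
(-62322, -1807338 / ℚ) ramifies at {17, ∞}: a division algebra.

[17, inf]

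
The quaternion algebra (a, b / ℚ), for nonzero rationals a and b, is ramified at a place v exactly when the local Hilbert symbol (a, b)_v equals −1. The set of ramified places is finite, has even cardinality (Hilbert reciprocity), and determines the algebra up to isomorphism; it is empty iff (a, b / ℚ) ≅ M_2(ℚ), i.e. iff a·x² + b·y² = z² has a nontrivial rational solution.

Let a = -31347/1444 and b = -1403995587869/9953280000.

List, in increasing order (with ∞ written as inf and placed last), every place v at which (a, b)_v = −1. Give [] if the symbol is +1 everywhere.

[3, 29, 43, inf]

(a, b) ≡ (-43, -87) mod (ℚ^×)²; places V = {2, 3, 5, 7, 17, 19, 29, 43, ∞}.
(a,b)_3: α=6, u≡2; β=-5, v≡1 (mod 3); (2|3)=-1, (1|3)=+1; sign (−1)^0·-1^-5·+1^6 = -1.
(a,b)_5: α=0, u≡2; β=-4, v≡2 (mod 5); (2|5)=-1, (2|5)=-1; sign (−1)^0·-1^-4·-1^0 = +1.
(a,b)_7: α=0, u≡3; β=2, v≡2 (mod 7); (3|7)=-1, (2|7)=+1; sign (−1)^0·-1^2·+1^0 = +1.
(a,b)_29: α=0, u≡19; β=1, v≡8 (mod 29); (19|29)=-1, (8|29)=-1; sign (−1)^0·-1^1·-1^0 = -1.
(a,b)_19: α=-2, u≡15; β=0, v≡3 (mod 19); (15|19)=-1, (3|19)=-1; sign (−1)^0·-1^0·-1^-2 = +1.
(a,b)_2: α=-2, β=-16; u≡5, v≡1 (mod 8); ε(u)ε(v)=0·0, αω(v)=-2·0, βω(u)=-16·1; sum ≡ 0  ⇒  +1.
(a,b)_∞: sgn(-43)=−, sgn(-87)=−, so -1.
(a,b)_17: α=0, u≡16; β=2, v≡8 (mod 17); (16|17)=+1, (8|17)=+1; sign (−1)^0·+1^2·+1^0 = +1.
(a,b)_43: α=1, u≡19; β=4, v≡37 (mod 43); (19|43)=-1, (37|43)=-1; sign (−1)^0·-1^4·-1^1 = -1.
|Ram(-43, -87)| = 4, even; anisotropic at {3, 29, 43, ∞}.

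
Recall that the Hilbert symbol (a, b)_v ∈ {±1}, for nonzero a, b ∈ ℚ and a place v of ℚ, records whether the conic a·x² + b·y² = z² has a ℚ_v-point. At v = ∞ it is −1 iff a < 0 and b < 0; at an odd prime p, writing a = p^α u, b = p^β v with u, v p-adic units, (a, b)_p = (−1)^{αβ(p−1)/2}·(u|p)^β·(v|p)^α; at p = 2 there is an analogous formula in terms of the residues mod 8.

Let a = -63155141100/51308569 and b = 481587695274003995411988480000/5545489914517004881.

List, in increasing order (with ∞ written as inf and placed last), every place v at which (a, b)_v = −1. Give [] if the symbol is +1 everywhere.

Mod squares: a ≡ -51, b ≡ 102. Check v ∈ {∞, 2, 3, 5, 11, 13, 17, 19, 23, 29}.
v=17: a=17^3·(≡10), b=17^9·(≡12) mod 17; (10|17)=-1, (12|17)=-1; (−1)^{3·9·8}·(-1)^9·(-1)^3 = +1.
v=23: a=23^2·(≡2), b=23^4·(≡20) mod 23; (2|23)=+1, (20|23)=-1; (−1)^{2·4·11}·(+1)^4·(-1)^2 = +1.
v=2: v_2(a)=2, v_2(b)=17; units ≡ 5, 3 (mod 8); ε·ε+αω+βω = 0·1+2·1+17·1 ≡ 1  ⇒  (a,b)_2 = -1.
v=∞: -51 < 0 and 102 > 0  ⇒  (a,b)_∞ = +1.
v=13: a=13^-2·(≡12), b=13^-4·(≡2) mod 13; (12|13)=+1, (2|13)=-1; (−1)^{-2·-4·6}·(+1)^-4·(-1)^-2 = +1.
v=19: a=19^-2·(≡9), b=19^-4·(≡5) mod 19; (9|19)=+1, (5|19)=+1; (−1)^{-2·-4·9}·(+1)^-4·(+1)^-2 = +1.
v=11: a=11^0·(≡1), b=11^-6·(≡4) mod 11; (1|11)=+1, (4|11)=+1; (−1)^{0·-6·5}·(+1)^-6·(+1)^0 = +1.
v=3: a=3^5·(≡1), b=3^11·(≡1) mod 3; (1|3)=+1, (1|3)=+1; (−1)^{5·11·1}·(+1)^11·(+1)^5 = -1.
v=29: a=29^-2·(≡5), b=29^-2·(≡8) mod 29; (5|29)=+1, (8|29)=-1; (−1)^{-2·-2·14}·(+1)^-2·(-1)^-2 = +1.
v=5: a=5^2·(≡4), b=5^4·(≡3) mod 5; (4|5)=+1, (3|5)=-1; (−1)^{2·4·2}·(+1)^4·(-1)^2 = +1.
Ram(-51, 102) = {2, 3}; no ℚ_2-point on the conic.

[2, 3]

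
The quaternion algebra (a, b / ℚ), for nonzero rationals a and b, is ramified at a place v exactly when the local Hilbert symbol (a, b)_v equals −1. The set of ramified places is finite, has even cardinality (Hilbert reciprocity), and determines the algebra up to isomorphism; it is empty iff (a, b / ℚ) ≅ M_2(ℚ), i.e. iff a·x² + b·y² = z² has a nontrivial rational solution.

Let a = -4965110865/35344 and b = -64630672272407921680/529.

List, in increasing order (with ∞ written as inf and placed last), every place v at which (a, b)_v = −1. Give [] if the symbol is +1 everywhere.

Mod squares: a ≡ -36465, b ≡ -1105. Check v ∈ {∞, 2, 3, 5, 7, 11, 13, 17, 19, 23, 41, 47}.
v=19: a=19^0·(≡12), b=19^2·(≡7) mod 19; (12|19)=-1, (7|19)=+1; (−1)^{0·2·9}·(-1)^2·(+1)^0 = +1.
v=3: a=3^5·(≡1), b=3^0·(≡2) mod 3; (1|3)=+1, (2|3)=-1; (−1)^{5·0·1}·(+1)^0·(-1)^5 = -1.
v=2: v_2(a)=-4, v_2(b)=4; units ≡ 7, 7 (mod 8); ε·ε+αω+βω = 1·1+-4·0+4·0 ≡ 1  ⇒  (a,b)_2 = -1.
v=23: a=23^0·(≡8), b=23^-2·(≡10) mod 23; (8|23)=+1, (10|23)=-1; (−1)^{0·-2·11}·(+1)^-2·(-1)^0 = +1.
v=17: a=17^1·(≡10), b=17^5·(≡3) mod 17; (10|17)=-1, (3|17)=-1; (−1)^{1·5·8}·(-1)^5·(-1)^1 = +1.
v=47: a=47^-2·(≡42), b=47^0·(≡43) mod 47; (42|47)=+1, (43|47)=-1; (−1)^{-2·0·23}·(+1)^0·(-1)^-2 = +1.
v=∞: -36465 < 0 and -1105 < 0  ⇒  (a,b)_∞ = -1.
v=7: a=7^0·(≡6), b=7^2·(≡4) mod 7; (6|7)=-1, (4|7)=+1; (−1)^{0·2·3}·(-1)^2·(+1)^0 = +1.
v=5: a=5^1·(≡3), b=5^1·(≡1) mod 5; (3|5)=-1, (1|5)=+1; (−1)^{1·1·2}·(-1)^1·(+1)^1 = -1.
v=41: a=41^2·(≡8), b=41^0·(≡1) mod 41; (8|41)=+1, (1|41)=+1; (−1)^{2·0·20}·(+1)^0·(+1)^2 = +1.
v=11: a=11^1·(≡10), b=11^4·(≡2) mod 11; (10|11)=-1, (2|11)=-1; (−1)^{1·4·5}·(-1)^4·(-1)^1 = -1.
v=13: a=13^1·(≡1), b=13^3·(≡5) mod 13; (1|13)=+1, (5|13)=-1; (−1)^{1·3·6}·(+1)^3·(-1)^1 = -1.
|Ram(-36465, -1105)| = 6, even; anisotropic at {2, 3, 5, 11, 13, ∞}.

[2, 3, 5, 11, 13, inf]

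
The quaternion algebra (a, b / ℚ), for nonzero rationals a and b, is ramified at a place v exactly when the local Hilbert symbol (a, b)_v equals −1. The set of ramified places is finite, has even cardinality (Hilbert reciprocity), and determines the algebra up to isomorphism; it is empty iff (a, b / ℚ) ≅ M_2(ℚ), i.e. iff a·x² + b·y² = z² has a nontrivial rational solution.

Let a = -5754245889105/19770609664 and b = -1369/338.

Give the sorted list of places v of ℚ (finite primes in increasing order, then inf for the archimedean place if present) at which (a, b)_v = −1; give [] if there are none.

[2, 5, 7, inf]

(a, b) ≡ (-105, -2) mod (ℚ^×)²; places V = {2, 3, 5, 7, 13, 19, 37, ∞}.
(a,b)_19: α=2, u≡1; β=0, v≡5 (mod 19); (1|19)=+1, (5|19)=+1; sign (−1)^0·+1^0·+1^2 = +1.
(a,b)_∞: sgn(-105)=−, sgn(-2)=−, so -1.
(a,b)_13: α=-6, u≡1; β=-2, v≡11 (mod 13); (1|13)=+1, (11|13)=-1; sign (−1)^0·+1^-2·-1^-6 = +1.
(a,b)_7: α=1, u≡3; β=0, v≡5 (mod 7); (3|7)=-1, (5|7)=-1; sign (−1)^0·-1^0·-1^1 = -1.
(a,b)_37: α=4, u≡23; β=2, v≡22 (mod 37); (23|37)=-1, (22|37)=-1; sign (−1)^0·-1^2·-1^4 = +1.
(a,b)_5: α=1, u≡1; β=0, v≡2 (mod 5); (1|5)=+1, (2|5)=-1; sign (−1)^0·+1^0·-1^1 = -1.
(a,b)_2: α=-12, β=-1; u≡7, v≡7 (mod 8); ε(u)ε(v)=1·1, αω(v)=-12·0, βω(u)=-1·0; sum ≡ 1  ⇒  -1.
(a,b)_3: α=5, u≡1; β=0, v≡1 (mod 3); (1|3)=+1, (1|3)=+1; sign (−1)^0·+1^0·+1^5 = +1.
(-105, -2 / ℚ) ramifies at {2, 5, 7, ∞}: a division algebra.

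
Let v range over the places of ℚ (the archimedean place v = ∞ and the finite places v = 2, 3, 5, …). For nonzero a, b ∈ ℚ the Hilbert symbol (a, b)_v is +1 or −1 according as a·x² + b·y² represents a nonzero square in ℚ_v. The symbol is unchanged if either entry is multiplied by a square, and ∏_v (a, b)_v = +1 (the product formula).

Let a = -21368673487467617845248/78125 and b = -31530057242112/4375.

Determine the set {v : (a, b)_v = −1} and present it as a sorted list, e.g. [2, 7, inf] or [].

(a, b) ≡ (-4290, -714) mod (ℚ^×)²; places V = {2, 3, 5, 7, 11, 13, 17, ∞}.
(a,b)_11: α=5, u≡6; β=2, v≡1 (mod 11); (6|11)=-1, (1|11)=+1; sign (−1)^0·-1^2·+1^5 = +1.
(a,b)_17: α=2, u≡6; β=1, v≡16 (mod 17); (6|17)=-1, (16|17)=+1; sign (−1)^0·-1^1·+1^2 = -1.
(a,b)_5: α=-7, u≡2; β=-4, v≡4 (mod 5); (2|5)=-1, (4|5)=+1; sign (−1)^0·-1^-4·+1^-7 = +1.
(a,b)_∞: sgn(-4290)=−, sgn(-714)=−, so -1.
(a,b)_2: α=17, β=9; u≡7, v≡3 (mod 8); ε(u)ε(v)=1·1, αω(v)=17·1, βω(u)=9·0; sum ≡ 0  ⇒  +1.
(a,b)_7: α=0, u≡4; β=-1, v≡6 (mod 7); (4|7)=+1, (6|7)=-1; sign (−1)^0·+1^-1·-1^0 = +1.
(a,b)_13: α=3, u≡8; β=2, v≡3 (mod 13); (8|13)=-1, (3|13)=+1; sign (−1)^0·-1^2·+1^3 = +1.
(a,b)_3: α=13, u≡1; β=11, v≡2 (mod 3); (1|3)=+1, (2|3)=-1; sign (−1)^1·+1^11·-1^13 = +1.
(-4290, -714 / ℚ) ramifies at {17, ∞}: a division algebra.

[17, inf]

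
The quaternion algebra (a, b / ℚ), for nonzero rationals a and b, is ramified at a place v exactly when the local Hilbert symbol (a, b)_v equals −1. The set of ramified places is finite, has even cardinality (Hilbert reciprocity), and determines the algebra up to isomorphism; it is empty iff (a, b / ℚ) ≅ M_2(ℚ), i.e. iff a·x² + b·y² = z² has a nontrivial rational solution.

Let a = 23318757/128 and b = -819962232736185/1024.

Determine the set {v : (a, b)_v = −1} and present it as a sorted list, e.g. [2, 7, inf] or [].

[7, 19]

Mod squares: a ≡ 874, b ≡ -665. Check v ∈ {∞, 2, 3, 5, 7, 11, 19, 23}.
v=∞: 874 > 0 and -665 < 0  ⇒  (a,b)_∞ = +1.
v=11: a=11^2·(≡9), b=11^4·(≡10) mod 11; (9|11)=+1, (10|11)=-1; (−1)^{2·4·5}·(+1)^4·(-1)^2 = +1.
v=3: a=3^2·(≡1), b=3^2·(≡1) mod 3; (1|3)=+1, (1|3)=+1; (−1)^{2·2·1}·(+1)^2·(+1)^2 = +1.
v=23: a=23^1·(≡5), b=23^2·(≡16) mod 23; (5|23)=-1, (16|23)=+1; (−1)^{1·2·11}·(-1)^2·(+1)^1 = +1.
v=2: v_2(a)=-7, v_2(b)=-10; units ≡ 5, 7 (mod 8); ε·ε+αω+βω = 0·1+-7·0+-10·1 ≡ 0  ⇒  (a,b)_2 = +1.
v=19: a=19^1·(≡8), b=19^3·(≡8) mod 19; (8|19)=-1, (8|19)=-1; (−1)^{1·3·9}·(-1)^3·(-1)^1 = -1.
v=5: a=5^0·(≡4), b=5^1·(≡2) mod 5; (4|5)=+1, (2|5)=-1; (−1)^{0·1·2}·(+1)^1·(-1)^0 = +1.
v=7: a=7^2·(≡6), b=7^3·(≡3) mod 7; (6|7)=-1, (3|7)=-1; (−1)^{2·3·3}·(-1)^3·(-1)^2 = -1.
(874, -665 / ℚ) ramifies at {7, 19}: a division algebra.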